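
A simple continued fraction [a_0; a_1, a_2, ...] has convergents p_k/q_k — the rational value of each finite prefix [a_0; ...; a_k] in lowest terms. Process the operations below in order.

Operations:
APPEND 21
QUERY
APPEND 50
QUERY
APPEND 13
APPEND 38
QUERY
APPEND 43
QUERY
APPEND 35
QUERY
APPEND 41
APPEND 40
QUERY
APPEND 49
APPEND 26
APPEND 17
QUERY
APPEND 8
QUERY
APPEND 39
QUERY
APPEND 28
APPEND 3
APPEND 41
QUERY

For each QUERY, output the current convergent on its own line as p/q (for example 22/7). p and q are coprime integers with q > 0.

21/1
1051/50
521043/24788
22418533/1066535
785169698/37353513
1289360215738/61339776233
28024332295327205/1333224223217316
225839430211463516/10744041847010371
8835762110542404329/420350856256621785
31068036383681687883761/1478024819218541616709

APPEND 21: p_0 = 21·1 + 0 = 21, q_0 = 21·0 + 1 = 1 → 21/1
APPEND 50: p_1 = 50·21 + 1 = 1051, q_1 = 50·1 + 0 = 50 → 1051/50
APPEND 13: p_2 = 13·1051 + 21 = 13684, q_2 = 13·50 + 1 = 651 → 13684/651
APPEND 38: p_3 = 38·13684 + 1051 = 521043, q_3 = 38·651 + 50 = 24788 → 521043/24788
APPEND 43: p_4 = 43·521043 + 13684 = 22418533, q_4 = 43·24788 + 651 = 1066535 → 22418533/1066535
APPEND 35: p_5 = 35·22418533 + 521043 = 785169698, q_5 = 35·1066535 + 24788 = 37353513 → 785169698/37353513
APPEND 41: p_6 = 41·785169698 + 22418533 = 32214376151, q_6 = 41·37353513 + 1066535 = 1532560568 → 32214376151/1532560568
APPEND 40: p_7 = 40·32214376151 + 785169698 = 1289360215738, q_7 = 40·1532560568 + 37353513 = 61339776233 → 1289360215738/61339776233
APPEND 49: p_8 = 49·1289360215738 + 32214376151 = 63210864947313, q_8 = 49·61339776233 + 1532560568 = 3007181595985 → 63210864947313/3007181595985
APPEND 26: p_9 = 26·63210864947313 + 1289360215738 = 1644771848845876, q_9 = 26·3007181595985 + 61339776233 = 78248061271843 → 1644771848845876/78248061271843
APPEND 17: p_10 = 17·1644771848845876 + 63210864947313 = 28024332295327205, q_10 = 17·78248061271843 + 3007181595985 = 1333224223217316 → 28024332295327205/1333224223217316
APPEND 8: p_11 = 8·28024332295327205 + 1644771848845876 = 225839430211463516, q_11 = 8·1333224223217316 + 78248061271843 = 10744041847010371 → 225839430211463516/10744041847010371
APPEND 39: p_12 = 39·225839430211463516 + 28024332295327205 = 8835762110542404329, q_12 = 39·10744041847010371 + 1333224223217316 = 420350856256621785 → 8835762110542404329/420350856256621785
APPEND 28: p_13 = 28·8835762110542404329 + 225839430211463516 = 247627178525398784728, q_13 = 28·420350856256621785 + 10744041847010371 = 11780568017032420351 → 247627178525398784728/11780568017032420351
APPEND 3: p_14 = 3·247627178525398784728 + 8835762110542404329 = 751717297686738758513, q_14 = 3·11780568017032420351 + 420350856256621785 = 35762054907353882838 → 751717297686738758513/35762054907353882838
APPEND 41: p_15 = 41·751717297686738758513 + 247627178525398784728 = 31068036383681687883761, q_15 = 41·35762054907353882838 + 11780568017032420351 = 1478024819218541616709 → 31068036383681687883761/1478024819218541616709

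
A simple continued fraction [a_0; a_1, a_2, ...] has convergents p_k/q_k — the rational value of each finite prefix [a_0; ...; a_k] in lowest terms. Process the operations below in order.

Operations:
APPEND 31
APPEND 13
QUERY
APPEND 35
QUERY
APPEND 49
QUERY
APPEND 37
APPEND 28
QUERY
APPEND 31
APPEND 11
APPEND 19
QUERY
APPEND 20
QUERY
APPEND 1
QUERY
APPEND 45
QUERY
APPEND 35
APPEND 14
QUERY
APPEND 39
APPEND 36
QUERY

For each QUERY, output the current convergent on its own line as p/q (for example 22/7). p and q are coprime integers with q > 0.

404/13
14171/456
694783/22357
720886759/23196977
4712071089331/151626872483
94488247990760/3040479920109
99200319080091/3192106792592
4558502606594855/146685285586749
2239613584305195079/72067164718190047
3152404370444595486571/101439304804740853087

APPEND 31: p_0 = 31·1 + 0 = 31, q_0 = 31·0 + 1 = 1 → 31/1
APPEND 13: p_1 = 13·31 + 1 = 404, q_1 = 13·1 + 0 = 13 → 404/13
APPEND 35: p_2 = 35·404 + 31 = 14171, q_2 = 35·13 + 1 = 456 → 14171/456
APPEND 49: p_3 = 49·14171 + 404 = 694783, q_3 = 49·456 + 13 = 22357 → 694783/22357
APPEND 37: p_4 = 37·694783 + 14171 = 25721142, q_4 = 37·22357 + 456 = 827665 → 25721142/827665
APPEND 28: p_5 = 28·25721142 + 694783 = 720886759, q_5 = 28·827665 + 22357 = 23196977 → 720886759/23196977
APPEND 31: p_6 = 31·720886759 + 25721142 = 22373210671, q_6 = 31·23196977 + 827665 = 719933952 → 22373210671/719933952
APPEND 11: p_7 = 11·22373210671 + 720886759 = 246826204140, q_7 = 11·719933952 + 23196977 = 7942470449 → 246826204140/7942470449
APPEND 19: p_8 = 19·246826204140 + 22373210671 = 4712071089331, q_8 = 19·7942470449 + 719933952 = 151626872483 → 4712071089331/151626872483
APPEND 20: p_9 = 20·4712071089331 + 246826204140 = 94488247990760, q_9 = 20·151626872483 + 7942470449 = 3040479920109 → 94488247990760/3040479920109
APPEND 1: p_10 = 1·94488247990760 + 4712071089331 = 99200319080091, q_10 = 1·3040479920109 + 151626872483 = 3192106792592 → 99200319080091/3192106792592
APPEND 45: p_11 = 45·99200319080091 + 94488247990760 = 4558502606594855, q_11 = 45·3192106792592 + 3040479920109 = 146685285586749 → 4558502606594855/146685285586749
APPEND 35: p_12 = 35·4558502606594855 + 99200319080091 = 159646791549900016, q_12 = 35·146685285586749 + 3192106792592 = 5137177102328807 → 159646791549900016/5137177102328807
APPEND 14: p_13 = 14·159646791549900016 + 4558502606594855 = 2239613584305195079, q_13 = 14·5137177102328807 + 146685285586749 = 72067164718190047 → 2239613584305195079/72067164718190047
APPEND 39: p_14 = 39·2239613584305195079 + 159646791549900016 = 87504576579452508097, q_14 = 39·72067164718190047 + 5137177102328807 = 2815756601111740640 → 87504576579452508097/2815756601111740640
APPEND 36: p_15 = 36·87504576579452508097 + 2239613584305195079 = 3152404370444595486571, q_15 = 36·2815756601111740640 + 72067164718190047 = 101439304804740853087 → 3152404370444595486571/101439304804740853087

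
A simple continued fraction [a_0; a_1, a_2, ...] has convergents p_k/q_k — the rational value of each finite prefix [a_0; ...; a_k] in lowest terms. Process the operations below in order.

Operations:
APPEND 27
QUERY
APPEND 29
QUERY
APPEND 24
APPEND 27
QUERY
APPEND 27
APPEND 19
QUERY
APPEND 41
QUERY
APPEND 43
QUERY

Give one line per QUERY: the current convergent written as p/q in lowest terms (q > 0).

27/1
784/29
509545/18848
262264147/9701115
10766606585/398255308
463226347302/17134679359

APPEND 27: p_0 = 27·1 + 0 = 27, q_0 = 27·0 + 1 = 1 → 27/1
APPEND 29: p_1 = 29·27 + 1 = 784, q_1 = 29·1 + 0 = 29 → 784/29
APPEND 24: p_2 = 24·784 + 27 = 18843, q_2 = 24·29 + 1 = 697 → 18843/697
APPEND 27: p_3 = 27·18843 + 784 = 509545, q_3 = 27·697 + 29 = 18848 → 509545/18848
APPEND 27: p_4 = 27·509545 + 18843 = 13776558, q_4 = 27·18848 + 697 = 509593 → 13776558/509593
APPEND 19: p_5 = 19·13776558 + 509545 = 262264147, q_5 = 19·509593 + 18848 = 9701115 → 262264147/9701115
APPEND 41: p_6 = 41·262264147 + 13776558 = 10766606585, q_6 = 41·9701115 + 509593 = 398255308 → 10766606585/398255308
APPEND 43: p_7 = 43·10766606585 + 262264147 = 463226347302, q_7 = 43·398255308 + 9701115 = 17134679359 → 463226347302/17134679359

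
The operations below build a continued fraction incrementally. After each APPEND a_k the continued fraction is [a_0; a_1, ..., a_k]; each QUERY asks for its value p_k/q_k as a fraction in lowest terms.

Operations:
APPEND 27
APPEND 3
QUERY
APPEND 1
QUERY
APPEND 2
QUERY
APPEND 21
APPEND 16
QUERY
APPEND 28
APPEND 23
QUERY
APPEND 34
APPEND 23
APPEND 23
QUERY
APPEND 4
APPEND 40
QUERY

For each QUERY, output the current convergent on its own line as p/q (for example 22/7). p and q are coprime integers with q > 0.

82/3
109/4
300/11
102844/3771
66481787/2437700
1201060484571/44039507290
195455602742491/7166806794850

APPEND 27: p_0 = 27·1 + 0 = 27, q_0 = 27·0 + 1 = 1 → 27/1
APPEND 3: p_1 = 3·27 + 1 = 82, q_1 = 3·1 + 0 = 3 → 82/3
APPEND 1: p_2 = 1·82 + 27 = 109, q_2 = 1·3 + 1 = 4 → 109/4
APPEND 2: p_3 = 2·109 + 82 = 300, q_3 = 2·4 + 3 = 11 → 300/11
APPEND 21: p_4 = 21·300 + 109 = 6409, q_4 = 21·11 + 4 = 235 → 6409/235
APPEND 16: p_5 = 16·6409 + 300 = 102844, q_5 = 16·235 + 11 = 3771 → 102844/3771
APPEND 28: p_6 = 28·102844 + 6409 = 2886041, q_6 = 28·3771 + 235 = 105823 → 2886041/105823
APPEND 23: p_7 = 23·2886041 + 102844 = 66481787, q_7 = 23·105823 + 3771 = 2437700 → 66481787/2437700
APPEND 34: p_8 = 34·66481787 + 2886041 = 2263266799, q_8 = 34·2437700 + 105823 = 82987623 → 2263266799/82987623
APPEND 23: p_9 = 23·2263266799 + 66481787 = 52121618164, q_9 = 23·82987623 + 2437700 = 1911153029 → 52121618164/1911153029
APPEND 23: p_10 = 23·52121618164 + 2263266799 = 1201060484571, q_10 = 23·1911153029 + 82987623 = 44039507290 → 1201060484571/44039507290
APPEND 4: p_11 = 4·1201060484571 + 52121618164 = 4856363556448, q_11 = 4·44039507290 + 1911153029 = 178069182189 → 4856363556448/178069182189
APPEND 40: p_12 = 40·4856363556448 + 1201060484571 = 195455602742491, q_12 = 40·178069182189 + 44039507290 = 7166806794850 → 195455602742491/7166806794850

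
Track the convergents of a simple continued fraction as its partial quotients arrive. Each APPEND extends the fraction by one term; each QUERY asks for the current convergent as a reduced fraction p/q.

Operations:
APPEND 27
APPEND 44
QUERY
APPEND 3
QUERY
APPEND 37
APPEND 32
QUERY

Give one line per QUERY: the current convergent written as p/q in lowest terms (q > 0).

1189/44
3594/133
4296938/159013

APPEND 27: p_0 = 27·1 + 0 = 27, q_0 = 27·0 + 1 = 1 → 27/1
APPEND 44: p_1 = 44·27 + 1 = 1189, q_1 = 44·1 + 0 = 44 → 1189/44
APPEND 3: p_2 = 3·1189 + 27 = 3594, q_2 = 3·44 + 1 = 133 → 3594/133
APPEND 37: p_3 = 37·3594 + 1189 = 134167, q_3 = 37·133 + 44 = 4965 → 134167/4965
APPEND 32: p_4 = 32·134167 + 3594 = 4296938, q_4 = 32·4965 + 133 = 159013 → 4296938/159013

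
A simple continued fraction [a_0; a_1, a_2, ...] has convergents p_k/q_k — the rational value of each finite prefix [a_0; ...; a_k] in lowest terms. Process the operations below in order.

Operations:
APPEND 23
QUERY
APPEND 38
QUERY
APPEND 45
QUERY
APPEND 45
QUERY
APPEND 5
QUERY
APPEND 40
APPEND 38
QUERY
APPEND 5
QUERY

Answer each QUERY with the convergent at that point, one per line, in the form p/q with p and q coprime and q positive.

APPEND 23: p_0 = 23·1 + 0 = 23, q_0 = 23·0 + 1 = 1 → 23/1
APPEND 38: p_1 = 38·23 + 1 = 875, q_1 = 38·1 + 0 = 38 → 875/38
APPEND 45: p_2 = 45·875 + 23 = 39398, q_2 = 45·38 + 1 = 1711 → 39398/1711
APPEND 45: p_3 = 45·39398 + 875 = 1773785, q_3 = 45·1711 + 38 = 77033 → 1773785/77033
APPEND 5: p_4 = 5·1773785 + 39398 = 8908323, q_4 = 5·77033 + 1711 = 386876 → 8908323/386876
APPEND 40: p_5 = 40·8908323 + 1773785 = 358106705, q_5 = 40·386876 + 77033 = 15552073 → 358106705/15552073
APPEND 38: p_6 = 38·358106705 + 8908323 = 13616963113, q_6 = 38·15552073 + 386876 = 591365650 → 13616963113/591365650
APPEND 5: p_7 = 5·13616963113 + 358106705 = 68442922270, q_7 = 5·591365650 + 15552073 = 2972380323 → 68442922270/2972380323

23/1
875/38
39398/1711
1773785/77033
8908323/386876
13616963113/591365650
68442922270/2972380323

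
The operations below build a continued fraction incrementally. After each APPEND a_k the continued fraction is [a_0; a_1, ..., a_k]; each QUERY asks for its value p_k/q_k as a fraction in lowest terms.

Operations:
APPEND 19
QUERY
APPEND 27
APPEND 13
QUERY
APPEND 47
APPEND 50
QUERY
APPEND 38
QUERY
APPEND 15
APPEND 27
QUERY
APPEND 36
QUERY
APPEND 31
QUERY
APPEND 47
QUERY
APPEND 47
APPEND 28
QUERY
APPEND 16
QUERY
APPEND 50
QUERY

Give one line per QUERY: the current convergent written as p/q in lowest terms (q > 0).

APPEND 19: p_0 = 19·1 + 0 = 19, q_0 = 19·0 + 1 = 1 → 19/1
APPEND 27: p_1 = 27·19 + 1 = 514, q_1 = 27·1 + 0 = 27 → 514/27
APPEND 13: p_2 = 13·514 + 19 = 6701, q_2 = 13·27 + 1 = 352 → 6701/352
APPEND 47: p_3 = 47·6701 + 514 = 315461, q_3 = 47·352 + 27 = 16571 → 315461/16571
APPEND 50: p_4 = 50·315461 + 6701 = 15779751, q_4 = 50·16571 + 352 = 828902 → 15779751/828902
APPEND 38: p_5 = 38·15779751 + 315461 = 599945999, q_5 = 38·828902 + 16571 = 31514847 → 599945999/31514847
APPEND 15: p_6 = 15·599945999 + 15779751 = 9014969736, q_6 = 15·31514847 + 828902 = 473551607 → 9014969736/473551607
APPEND 27: p_7 = 27·9014969736 + 599945999 = 244004128871, q_7 = 27·473551607 + 31514847 = 12817408236 → 244004128871/12817408236
APPEND 36: p_8 = 36·244004128871 + 9014969736 = 8793163609092, q_8 = 36·12817408236 + 473551607 = 461900248103 → 8793163609092/461900248103
APPEND 31: p_9 = 31·8793163609092 + 244004128871 = 272832076010723, q_9 = 31·461900248103 + 12817408236 = 14331725099429 → 272832076010723/14331725099429
APPEND 47: p_10 = 47·272832076010723 + 8793163609092 = 12831900736113073, q_10 = 47·14331725099429 + 461900248103 = 674052979921266 → 12831900736113073/674052979921266
APPEND 47: p_11 = 47·12831900736113073 + 272832076010723 = 603372166673325154, q_11 = 47·674052979921266 + 14331725099429 = 31694821781398931 → 603372166673325154/31694821781398931
APPEND 28: p_12 = 28·603372166673325154 + 12831900736113073 = 16907252567589217385, q_12 = 28·31694821781398931 + 674052979921266 = 888129062859091334 → 16907252567589217385/888129062859091334
APPEND 16: p_13 = 16·16907252567589217385 + 603372166673325154 = 271119413248100803314, q_13 = 16·888129062859091334 + 31694821781398931 = 14241759827526860275 → 271119413248100803314/14241759827526860275
APPEND 50: p_14 = 50·271119413248100803314 + 16907252567589217385 = 13572877914972629383085, q_14 = 50·14241759827526860275 + 888129062859091334 = 712976120439202105084 → 13572877914972629383085/712976120439202105084

19/1
6701/352
15779751/828902
599945999/31514847
244004128871/12817408236
8793163609092/461900248103
272832076010723/14331725099429
12831900736113073/674052979921266
16907252567589217385/888129062859091334
271119413248100803314/14241759827526860275
13572877914972629383085/712976120439202105084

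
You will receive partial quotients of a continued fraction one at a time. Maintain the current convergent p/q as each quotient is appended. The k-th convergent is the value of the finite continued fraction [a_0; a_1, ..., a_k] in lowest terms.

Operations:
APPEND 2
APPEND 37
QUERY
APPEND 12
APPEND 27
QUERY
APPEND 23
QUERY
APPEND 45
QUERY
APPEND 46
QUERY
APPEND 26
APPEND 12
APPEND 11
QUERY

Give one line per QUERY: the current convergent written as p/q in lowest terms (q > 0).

75/37
24429/12052
562769/277641
25349034/12505897
1166618333/575548903
4050370418699/1998242428808

APPEND 2: p_0 = 2·1 + 0 = 2, q_0 = 2·0 + 1 = 1 → 2/1
APPEND 37: p_1 = 37·2 + 1 = 75, q_1 = 37·1 + 0 = 37 → 75/37
APPEND 12: p_2 = 12·75 + 2 = 902, q_2 = 12·37 + 1 = 445 → 902/445
APPEND 27: p_3 = 27·902 + 75 = 24429, q_3 = 27·445 + 37 = 12052 → 24429/12052
APPEND 23: p_4 = 23·24429 + 902 = 562769, q_4 = 23·12052 + 445 = 277641 → 562769/277641
APPEND 45: p_5 = 45·562769 + 24429 = 25349034, q_5 = 45·277641 + 12052 = 12505897 → 25349034/12505897
APPEND 46: p_6 = 46·25349034 + 562769 = 1166618333, q_6 = 46·12505897 + 277641 = 575548903 → 1166618333/575548903
APPEND 26: p_7 = 26·1166618333 + 25349034 = 30357425692, q_7 = 26·575548903 + 12505897 = 14976777375 → 30357425692/14976777375
APPEND 12: p_8 = 12·30357425692 + 1166618333 = 365455726637, q_8 = 12·14976777375 + 575548903 = 180296877403 → 365455726637/180296877403
APPEND 11: p_9 = 11·365455726637 + 30357425692 = 4050370418699, q_9 = 11·180296877403 + 14976777375 = 1998242428808 → 4050370418699/1998242428808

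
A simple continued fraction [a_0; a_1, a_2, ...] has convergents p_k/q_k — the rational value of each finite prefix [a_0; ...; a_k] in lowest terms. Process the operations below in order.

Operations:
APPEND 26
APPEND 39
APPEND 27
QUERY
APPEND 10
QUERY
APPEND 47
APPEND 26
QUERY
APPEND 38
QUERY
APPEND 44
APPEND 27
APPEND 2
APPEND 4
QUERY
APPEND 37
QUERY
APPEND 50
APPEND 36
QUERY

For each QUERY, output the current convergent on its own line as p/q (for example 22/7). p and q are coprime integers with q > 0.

APPEND 26: p_0 = 26·1 + 0 = 26, q_0 = 26·0 + 1 = 1 → 26/1
APPEND 39: p_1 = 39·26 + 1 = 1015, q_1 = 39·1 + 0 = 39 → 1015/39
APPEND 27: p_2 = 27·1015 + 26 = 27431, q_2 = 27·39 + 1 = 1054 → 27431/1054
APPEND 10: p_3 = 10·27431 + 1015 = 275325, q_3 = 10·1054 + 39 = 10579 → 275325/10579
APPEND 47: p_4 = 47·275325 + 27431 = 12967706, q_4 = 47·10579 + 1054 = 498267 → 12967706/498267
APPEND 26: p_5 = 26·12967706 + 275325 = 337435681, q_5 = 26·498267 + 10579 = 12965521 → 337435681/12965521
APPEND 38: p_6 = 38·337435681 + 12967706 = 12835523584, q_6 = 38·12965521 + 498267 = 493188065 → 12835523584/493188065
APPEND 44: p_7 = 44·12835523584 + 337435681 = 565100473377, q_7 = 44·493188065 + 12965521 = 21713240381 → 565100473377/21713240381
APPEND 27: p_8 = 27·565100473377 + 12835523584 = 15270548304763, q_8 = 27·21713240381 + 493188065 = 586750678352 → 15270548304763/586750678352
APPEND 2: p_9 = 2·15270548304763 + 565100473377 = 31106197082903, q_9 = 2·586750678352 + 21713240381 = 1195214597085 → 31106197082903/1195214597085
APPEND 4: p_10 = 4·31106197082903 + 15270548304763 = 139695336636375, q_10 = 4·1195214597085 + 586750678352 = 5367609066692 → 139695336636375/5367609066692
APPEND 37: p_11 = 37·139695336636375 + 31106197082903 = 5199833652628778, q_11 = 37·5367609066692 + 1195214597085 = 199796750064689 → 5199833652628778/199796750064689
APPEND 50: p_12 = 50·5199833652628778 + 139695336636375 = 260131377968075275, q_12 = 50·199796750064689 + 5367609066692 = 9995205112301142 → 260131377968075275/9995205112301142
APPEND 36: p_13 = 36·260131377968075275 + 5199833652628778 = 9369929440503338678, q_13 = 36·9995205112301142 + 199796750064689 = 360027180792905801 → 9369929440503338678/360027180792905801

27431/1054
275325/10579
337435681/12965521
12835523584/493188065
139695336636375/5367609066692
5199833652628778/199796750064689
9369929440503338678/360027180792905801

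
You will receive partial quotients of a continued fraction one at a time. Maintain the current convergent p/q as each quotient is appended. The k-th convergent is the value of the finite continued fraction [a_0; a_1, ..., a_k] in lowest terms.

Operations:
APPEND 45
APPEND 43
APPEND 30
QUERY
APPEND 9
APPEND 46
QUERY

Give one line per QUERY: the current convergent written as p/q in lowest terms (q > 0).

58125/1291
24210931/537743

APPEND 45: p_0 = 45·1 + 0 = 45, q_0 = 45·0 + 1 = 1 → 45/1
APPEND 43: p_1 = 43·45 + 1 = 1936, q_1 = 43·1 + 0 = 43 → 1936/43
APPEND 30: p_2 = 30·1936 + 45 = 58125, q_2 = 30·43 + 1 = 1291 → 58125/1291
APPEND 9: p_3 = 9·58125 + 1936 = 525061, q_3 = 9·1291 + 43 = 11662 → 525061/11662
APPEND 46: p_4 = 46·525061 + 58125 = 24210931, q_4 = 46·11662 + 1291 = 537743 → 24210931/537743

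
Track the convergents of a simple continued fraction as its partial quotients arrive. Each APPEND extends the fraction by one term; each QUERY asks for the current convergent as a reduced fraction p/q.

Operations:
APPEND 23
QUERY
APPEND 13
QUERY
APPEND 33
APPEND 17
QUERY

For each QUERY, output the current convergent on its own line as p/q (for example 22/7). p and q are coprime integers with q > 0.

23/1
300/13
168991/7323

APPEND 23: p_0 = 23·1 + 0 = 23, q_0 = 23·0 + 1 = 1 → 23/1
APPEND 13: p_1 = 13·23 + 1 = 300, q_1 = 13·1 + 0 = 13 → 300/13
APPEND 33: p_2 = 33·300 + 23 = 9923, q_2 = 33·13 + 1 = 430 → 9923/430
APPEND 17: p_3 = 17·9923 + 300 = 168991, q_3 = 17·430 + 13 = 7323 → 168991/7323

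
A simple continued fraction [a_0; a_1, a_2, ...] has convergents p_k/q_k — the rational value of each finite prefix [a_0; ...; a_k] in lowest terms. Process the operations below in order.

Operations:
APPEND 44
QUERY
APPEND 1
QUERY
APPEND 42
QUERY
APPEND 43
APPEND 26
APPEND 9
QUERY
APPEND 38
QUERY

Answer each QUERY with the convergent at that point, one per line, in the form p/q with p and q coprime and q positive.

APPEND 44: p_0 = 44·1 + 0 = 44, q_0 = 44·0 + 1 = 1 → 44/1
APPEND 1: p_1 = 1·44 + 1 = 45, q_1 = 1·1 + 0 = 1 → 45/1
APPEND 42: p_2 = 42·45 + 44 = 1934, q_2 = 42·1 + 1 = 43 → 1934/43
APPEND 43: p_3 = 43·1934 + 45 = 83207, q_3 = 43·43 + 1 = 1850 → 83207/1850
APPEND 26: p_4 = 26·83207 + 1934 = 2165316, q_4 = 26·1850 + 43 = 48143 → 2165316/48143
APPEND 9: p_5 = 9·2165316 + 83207 = 19571051, q_5 = 9·48143 + 1850 = 435137 → 19571051/435137
APPEND 38: p_6 = 38·19571051 + 2165316 = 745865254, q_6 = 38·435137 + 48143 = 16583349 → 745865254/16583349

44/1
45/1
1934/43
19571051/435137
745865254/16583349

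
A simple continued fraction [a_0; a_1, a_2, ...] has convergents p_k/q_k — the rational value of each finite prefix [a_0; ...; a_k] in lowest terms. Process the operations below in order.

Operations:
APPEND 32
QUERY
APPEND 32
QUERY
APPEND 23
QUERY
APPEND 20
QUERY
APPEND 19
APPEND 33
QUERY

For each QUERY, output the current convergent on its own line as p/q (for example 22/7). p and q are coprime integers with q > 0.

32/1
1025/32
23607/737
473165/14772
297926651/9301137

APPEND 32: p_0 = 32·1 + 0 = 32, q_0 = 32·0 + 1 = 1 → 32/1
APPEND 32: p_1 = 32·32 + 1 = 1025, q_1 = 32·1 + 0 = 32 → 1025/32
APPEND 23: p_2 = 23·1025 + 32 = 23607, q_2 = 23·32 + 1 = 737 → 23607/737
APPEND 20: p_3 = 20·23607 + 1025 = 473165, q_3 = 20·737 + 32 = 14772 → 473165/14772
APPEND 19: p_4 = 19·473165 + 23607 = 9013742, q_4 = 19·14772 + 737 = 281405 → 9013742/281405
APPEND 33: p_5 = 33·9013742 + 473165 = 297926651, q_5 = 33·281405 + 14772 = 9301137 → 297926651/9301137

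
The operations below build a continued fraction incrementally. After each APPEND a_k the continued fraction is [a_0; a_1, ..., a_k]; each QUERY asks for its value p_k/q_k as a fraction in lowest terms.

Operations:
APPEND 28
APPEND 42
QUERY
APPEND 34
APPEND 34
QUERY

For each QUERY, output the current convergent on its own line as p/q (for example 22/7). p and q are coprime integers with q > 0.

1177/42
1362741/48628

APPEND 28: p_0 = 28·1 + 0 = 28, q_0 = 28·0 + 1 = 1 → 28/1
APPEND 42: p_1 = 42·28 + 1 = 1177, q_1 = 42·1 + 0 = 42 → 1177/42
APPEND 34: p_2 = 34·1177 + 28 = 40046, q_2 = 34·42 + 1 = 1429 → 40046/1429
APPEND 34: p_3 = 34·40046 + 1177 = 1362741, q_3 = 34·1429 + 42 = 48628 → 1362741/48628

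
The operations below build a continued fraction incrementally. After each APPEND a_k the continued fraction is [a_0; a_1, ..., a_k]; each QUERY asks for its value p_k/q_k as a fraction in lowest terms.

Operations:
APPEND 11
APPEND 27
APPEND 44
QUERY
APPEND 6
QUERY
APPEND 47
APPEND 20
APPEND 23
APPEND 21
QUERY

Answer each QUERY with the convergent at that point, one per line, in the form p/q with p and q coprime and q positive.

APPEND 11: p_0 = 11·1 + 0 = 11, q_0 = 11·0 + 1 = 1 → 11/1
APPEND 27: p_1 = 27·11 + 1 = 298, q_1 = 27·1 + 0 = 27 → 298/27
APPEND 44: p_2 = 44·298 + 11 = 13123, q_2 = 44·27 + 1 = 1189 → 13123/1189
APPEND 6: p_3 = 6·13123 + 298 = 79036, q_3 = 6·1189 + 27 = 7161 → 79036/7161
APPEND 47: p_4 = 47·79036 + 13123 = 3727815, q_4 = 47·7161 + 1189 = 337756 → 3727815/337756
APPEND 20: p_5 = 20·3727815 + 79036 = 74635336, q_5 = 20·337756 + 7161 = 6762281 → 74635336/6762281
APPEND 23: p_6 = 23·74635336 + 3727815 = 1720340543, q_6 = 23·6762281 + 337756 = 155870219 → 1720340543/155870219
APPEND 21: p_7 = 21·1720340543 + 74635336 = 36201786739, q_7 = 21·155870219 + 6762281 = 3280036880 → 36201786739/3280036880

13123/1189
79036/7161
36201786739/3280036880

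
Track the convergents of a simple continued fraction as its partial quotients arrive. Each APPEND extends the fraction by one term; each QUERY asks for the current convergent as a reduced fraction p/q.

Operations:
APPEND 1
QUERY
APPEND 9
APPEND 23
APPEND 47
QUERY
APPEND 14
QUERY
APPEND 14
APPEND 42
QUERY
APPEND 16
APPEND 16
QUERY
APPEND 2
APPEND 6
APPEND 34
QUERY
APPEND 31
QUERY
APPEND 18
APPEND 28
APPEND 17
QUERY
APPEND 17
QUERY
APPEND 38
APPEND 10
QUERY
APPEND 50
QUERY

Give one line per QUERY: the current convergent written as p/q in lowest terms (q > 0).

1/1
10867/9785
152369/137198
90201755/81220592
23216155563/20904581056
10604274353137/9548433294809
329042987202244/296281000452981
2835815057767351481/2553460049578619436
48375319610263996233/43558710104197540469
18459354922088256079583/16621403150195049113049
924808844064660603187485/832727941953761540809708

APPEND 1: p_0 = 1·1 + 0 = 1, q_0 = 1·0 + 1 = 1 → 1/1
APPEND 9: p_1 = 9·1 + 1 = 10, q_1 = 9·1 + 0 = 9 → 10/9
APPEND 23: p_2 = 23·10 + 1 = 231, q_2 = 23·9 + 1 = 208 → 231/208
APPEND 47: p_3 = 47·231 + 10 = 10867, q_3 = 47·208 + 9 = 9785 → 10867/9785
APPEND 14: p_4 = 14·10867 + 231 = 152369, q_4 = 14·9785 + 208 = 137198 → 152369/137198
APPEND 14: p_5 = 14·152369 + 10867 = 2144033, q_5 = 14·137198 + 9785 = 1930557 → 2144033/1930557
APPEND 42: p_6 = 42·2144033 + 152369 = 90201755, q_6 = 42·1930557 + 137198 = 81220592 → 90201755/81220592
APPEND 16: p_7 = 16·90201755 + 2144033 = 1445372113, q_7 = 16·81220592 + 1930557 = 1301460029 → 1445372113/1301460029
APPEND 16: p_8 = 16·1445372113 + 90201755 = 23216155563, q_8 = 16·1301460029 + 81220592 = 20904581056 → 23216155563/20904581056
APPEND 2: p_9 = 2·23216155563 + 1445372113 = 47877683239, q_9 = 2·20904581056 + 1301460029 = 43110622141 → 47877683239/43110622141
APPEND 6: p_10 = 6·47877683239 + 23216155563 = 310482254997, q_10 = 6·43110622141 + 20904581056 = 279568313902 → 310482254997/279568313902
APPEND 34: p_11 = 34·310482254997 + 47877683239 = 10604274353137, q_11 = 34·279568313902 + 43110622141 = 9548433294809 → 10604274353137/9548433294809
APPEND 31: p_12 = 31·10604274353137 + 310482254997 = 329042987202244, q_12 = 31·9548433294809 + 279568313902 = 296281000452981 → 329042987202244/296281000452981
APPEND 18: p_13 = 18·329042987202244 + 10604274353137 = 5933378043993529, q_13 = 18·296281000452981 + 9548433294809 = 5342606441448467 → 5933378043993529/5342606441448467
APPEND 28: p_14 = 28·5933378043993529 + 329042987202244 = 166463628219021056, q_14 = 28·5342606441448467 + 296281000452981 = 149889261361010057 → 166463628219021056/149889261361010057
APPEND 17: p_15 = 17·166463628219021056 + 5933378043993529 = 2835815057767351481, q_15 = 17·149889261361010057 + 5342606441448467 = 2553460049578619436 → 2835815057767351481/2553460049578619436
APPEND 17: p_16 = 17·2835815057767351481 + 166463628219021056 = 48375319610263996233, q_16 = 17·2553460049578619436 + 149889261361010057 = 43558710104197540469 → 48375319610263996233/43558710104197540469
APPEND 38: p_17 = 38·48375319610263996233 + 2835815057767351481 = 1841097960247799208335, q_17 = 38·43558710104197540469 + 2553460049578619436 = 1657784444009085157258 → 1841097960247799208335/1657784444009085157258
APPEND 10: p_18 = 10·1841097960247799208335 + 48375319610263996233 = 18459354922088256079583, q_18 = 10·1657784444009085157258 + 43558710104197540469 = 16621403150195049113049 → 18459354922088256079583/16621403150195049113049
APPEND 50: p_19 = 50·18459354922088256079583 + 1841097960247799208335 = 924808844064660603187485, q_19 = 50·16621403150195049113049 + 1657784444009085157258 = 832727941953761540809708 → 924808844064660603187485/832727941953761540809708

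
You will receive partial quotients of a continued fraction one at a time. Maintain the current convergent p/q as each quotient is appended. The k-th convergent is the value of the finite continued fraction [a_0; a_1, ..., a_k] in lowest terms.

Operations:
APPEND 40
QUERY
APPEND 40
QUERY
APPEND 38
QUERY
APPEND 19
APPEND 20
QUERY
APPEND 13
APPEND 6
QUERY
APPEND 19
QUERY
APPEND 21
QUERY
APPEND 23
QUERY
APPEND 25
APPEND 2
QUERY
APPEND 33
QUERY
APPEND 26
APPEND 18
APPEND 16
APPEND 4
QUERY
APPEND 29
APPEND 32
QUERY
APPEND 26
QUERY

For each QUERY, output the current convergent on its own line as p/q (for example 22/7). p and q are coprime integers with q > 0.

APPEND 40: p_0 = 40·1 + 0 = 40, q_0 = 40·0 + 1 = 1 → 40/1
APPEND 40: p_1 = 40·40 + 1 = 1601, q_1 = 40·1 + 0 = 40 → 1601/40
APPEND 38: p_2 = 38·1601 + 40 = 60878, q_2 = 38·40 + 1 = 1521 → 60878/1521
APPEND 19: p_3 = 19·60878 + 1601 = 1158283, q_3 = 19·1521 + 40 = 28939 → 1158283/28939
APPEND 20: p_4 = 20·1158283 + 60878 = 23226538, q_4 = 20·28939 + 1521 = 580301 → 23226538/580301
APPEND 13: p_5 = 13·23226538 + 1158283 = 303103277, q_5 = 13·580301 + 28939 = 7572852 → 303103277/7572852
APPEND 6: p_6 = 6·303103277 + 23226538 = 1841846200, q_6 = 6·7572852 + 580301 = 46017413 → 1841846200/46017413
APPEND 19: p_7 = 19·1841846200 + 303103277 = 35298181077, q_7 = 19·46017413 + 7572852 = 881903699 → 35298181077/881903699
APPEND 21: p_8 = 21·35298181077 + 1841846200 = 743103648817, q_8 = 21·881903699 + 46017413 = 18565995092 → 743103648817/18565995092
APPEND 23: p_9 = 23·743103648817 + 35298181077 = 17126682103868, q_9 = 23·18565995092 + 881903699 = 427899790815 → 17126682103868/427899790815
APPEND 25: p_10 = 25·17126682103868 + 743103648817 = 428910156245517, q_10 = 25·427899790815 + 18565995092 = 10716060765467 → 428910156245517/10716060765467
APPEND 2: p_11 = 2·428910156245517 + 17126682103868 = 874946994594902, q_11 = 2·10716060765467 + 427899790815 = 21860021321749 → 874946994594902/21860021321749
APPEND 33: p_12 = 33·874946994594902 + 428910156245517 = 29302160977877283, q_12 = 33·21860021321749 + 10716060765467 = 732096764383184 → 29302160977877283/732096764383184
APPEND 26: p_13 = 26·29302160977877283 + 874946994594902 = 762731132419404260, q_13 = 26·732096764383184 + 21860021321749 = 19056375895284533 → 762731132419404260/19056375895284533
APPEND 18: p_14 = 18·762731132419404260 + 29302160977877283 = 13758462544527153963, q_14 = 18·19056375895284533 + 732096764383184 = 343746862879504778 → 13758462544527153963/343746862879504778
APPEND 16: p_15 = 16·13758462544527153963 + 762731132419404260 = 220898131844853867668, q_15 = 16·343746862879504778 + 19056375895284533 = 5519006181967360981 → 220898131844853867668/5519006181967360981
APPEND 4: p_16 = 4·220898131844853867668 + 13758462544527153963 = 897350989923942624635, q_16 = 4·5519006181967360981 + 343746862879504778 = 22419771590748948702 → 897350989923942624635/22419771590748948702
APPEND 29: p_17 = 29·897350989923942624635 + 220898131844853867668 = 26244076839639189982083, q_17 = 29·22419771590748948702 + 5519006181967360981 = 655692382313686873339 → 26244076839639189982083/655692382313686873339
APPEND 32: p_18 = 32·26244076839639189982083 + 897350989923942624635 = 840707809858378022051291, q_18 = 32·655692382313686873339 + 22419771590748948702 = 21004576005628728895550 → 840707809858378022051291/21004576005628728895550
APPEND 26: p_19 = 26·840707809858378022051291 + 26244076839639189982083 = 21884647133157467763315649, q_19 = 26·21004576005628728895550 + 655692382313686873339 = 546774668528660638157639 → 21884647133157467763315649/546774668528660638157639

40/1
1601/40
60878/1521
23226538/580301
1841846200/46017413
35298181077/881903699
743103648817/18565995092
17126682103868/427899790815
874946994594902/21860021321749
29302160977877283/732096764383184
897350989923942624635/22419771590748948702
840707809858378022051291/21004576005628728895550
21884647133157467763315649/546774668528660638157639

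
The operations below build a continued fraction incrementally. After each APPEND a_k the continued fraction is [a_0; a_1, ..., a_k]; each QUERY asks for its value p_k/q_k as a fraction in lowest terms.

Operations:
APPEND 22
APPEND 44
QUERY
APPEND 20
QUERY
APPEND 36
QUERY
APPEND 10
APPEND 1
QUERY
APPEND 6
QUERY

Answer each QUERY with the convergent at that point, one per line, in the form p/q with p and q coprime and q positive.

APPEND 22: p_0 = 22·1 + 0 = 22, q_0 = 22·0 + 1 = 1 → 22/1
APPEND 44: p_1 = 44·22 + 1 = 969, q_1 = 44·1 + 0 = 44 → 969/44
APPEND 20: p_2 = 20·969 + 22 = 19402, q_2 = 20·44 + 1 = 881 → 19402/881
APPEND 36: p_3 = 36·19402 + 969 = 699441, q_3 = 36·881 + 44 = 31760 → 699441/31760
APPEND 10: p_4 = 10·699441 + 19402 = 7013812, q_4 = 10·31760 + 881 = 318481 → 7013812/318481
APPEND 1: p_5 = 1·7013812 + 699441 = 7713253, q_5 = 1·318481 + 31760 = 350241 → 7713253/350241
APPEND 6: p_6 = 6·7713253 + 7013812 = 53293330, q_6 = 6·350241 + 318481 = 2419927 → 53293330/2419927

969/44
19402/881
699441/31760
7713253/350241
53293330/2419927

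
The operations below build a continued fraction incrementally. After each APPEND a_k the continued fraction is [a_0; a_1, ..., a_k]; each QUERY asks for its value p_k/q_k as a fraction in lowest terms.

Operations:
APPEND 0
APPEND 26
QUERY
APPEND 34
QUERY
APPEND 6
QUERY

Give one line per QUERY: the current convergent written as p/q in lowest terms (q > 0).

1/26
34/885
205/5336

APPEND 0: p_0 = 0·1 + 0 = 0, q_0 = 0·0 + 1 = 1 → 0/1
APPEND 26: p_1 = 26·0 + 1 = 1, q_1 = 26·1 + 0 = 26 → 1/26
APPEND 34: p_2 = 34·1 + 0 = 34, q_2 = 34·26 + 1 = 885 → 34/885
APPEND 6: p_3 = 6·34 + 1 = 205, q_3 = 6·885 + 26 = 5336 → 205/5336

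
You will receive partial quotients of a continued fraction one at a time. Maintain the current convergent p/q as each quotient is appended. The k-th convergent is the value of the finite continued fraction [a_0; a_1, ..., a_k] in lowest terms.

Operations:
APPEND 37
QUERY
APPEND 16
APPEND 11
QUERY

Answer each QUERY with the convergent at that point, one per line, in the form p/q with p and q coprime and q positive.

APPEND 37: p_0 = 37·1 + 0 = 37, q_0 = 37·0 + 1 = 1 → 37/1
APPEND 16: p_1 = 16·37 + 1 = 593, q_1 = 16·1 + 0 = 16 → 593/16
APPEND 11: p_2 = 11·593 + 37 = 6560, q_2 = 11·16 + 1 = 177 → 6560/177

37/1
6560/177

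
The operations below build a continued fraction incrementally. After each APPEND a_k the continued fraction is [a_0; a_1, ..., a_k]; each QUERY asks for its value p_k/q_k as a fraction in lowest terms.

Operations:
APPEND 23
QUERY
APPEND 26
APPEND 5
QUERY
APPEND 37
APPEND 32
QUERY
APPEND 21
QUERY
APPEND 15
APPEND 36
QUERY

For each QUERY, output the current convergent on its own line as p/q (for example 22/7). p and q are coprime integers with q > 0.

APPEND 23: p_0 = 23·1 + 0 = 23, q_0 = 23·0 + 1 = 1 → 23/1
APPEND 26: p_1 = 26·23 + 1 = 599, q_1 = 26·1 + 0 = 26 → 599/26
APPEND 5: p_2 = 5·599 + 23 = 3018, q_2 = 5·26 + 1 = 131 → 3018/131
APPEND 37: p_3 = 37·3018 + 599 = 112265, q_3 = 37·131 + 26 = 4873 → 112265/4873
APPEND 32: p_4 = 32·112265 + 3018 = 3595498, q_4 = 32·4873 + 131 = 156067 → 3595498/156067
APPEND 21: p_5 = 21·3595498 + 112265 = 75617723, q_5 = 21·156067 + 4873 = 3282280 → 75617723/3282280
APPEND 15: p_6 = 15·75617723 + 3595498 = 1137861343, q_6 = 15·3282280 + 156067 = 49390267 → 1137861343/49390267
APPEND 36: p_7 = 36·1137861343 + 75617723 = 41038626071, q_7 = 36·49390267 + 3282280 = 1781331892 → 41038626071/1781331892

23/1
3018/131
3595498/156067
75617723/3282280
41038626071/1781331892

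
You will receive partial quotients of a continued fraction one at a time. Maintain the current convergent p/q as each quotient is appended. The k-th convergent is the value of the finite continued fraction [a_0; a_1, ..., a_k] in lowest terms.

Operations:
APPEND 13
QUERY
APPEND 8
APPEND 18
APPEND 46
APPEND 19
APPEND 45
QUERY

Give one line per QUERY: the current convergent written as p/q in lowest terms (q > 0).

13/1
75108043/5722893

APPEND 13: p_0 = 13·1 + 0 = 13, q_0 = 13·0 + 1 = 1 → 13/1
APPEND 8: p_1 = 8·13 + 1 = 105, q_1 = 8·1 + 0 = 8 → 105/8
APPEND 18: p_2 = 18·105 + 13 = 1903, q_2 = 18·8 + 1 = 145 → 1903/145
APPEND 46: p_3 = 46·1903 + 105 = 87643, q_3 = 46·145 + 8 = 6678 → 87643/6678
APPEND 19: p_4 = 19·87643 + 1903 = 1667120, q_4 = 19·6678 + 145 = 127027 → 1667120/127027
APPEND 45: p_5 = 45·1667120 + 87643 = 75108043, q_5 = 45·127027 + 6678 = 5722893 → 75108043/5722893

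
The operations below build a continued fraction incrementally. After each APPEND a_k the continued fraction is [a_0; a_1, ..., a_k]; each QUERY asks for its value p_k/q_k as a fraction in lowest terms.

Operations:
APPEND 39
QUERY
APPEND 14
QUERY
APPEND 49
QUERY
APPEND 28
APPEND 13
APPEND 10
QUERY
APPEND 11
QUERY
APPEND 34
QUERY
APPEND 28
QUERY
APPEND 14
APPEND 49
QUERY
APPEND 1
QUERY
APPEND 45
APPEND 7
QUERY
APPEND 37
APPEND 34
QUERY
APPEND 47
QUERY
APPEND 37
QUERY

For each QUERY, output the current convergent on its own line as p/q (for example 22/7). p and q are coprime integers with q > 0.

APPEND 39: p_0 = 39·1 + 0 = 39, q_0 = 39·0 + 1 = 1 → 39/1
APPEND 14: p_1 = 14·39 + 1 = 547, q_1 = 14·1 + 0 = 14 → 547/14
APPEND 49: p_2 = 49·547 + 39 = 26842, q_2 = 49·14 + 1 = 687 → 26842/687
APPEND 28: p_3 = 28·26842 + 547 = 752123, q_3 = 28·687 + 14 = 19250 → 752123/19250
APPEND 13: p_4 = 13·752123 + 26842 = 9804441, q_4 = 13·19250 + 687 = 250937 → 9804441/250937
APPEND 10: p_5 = 10·9804441 + 752123 = 98796533, q_5 = 10·250937 + 19250 = 2528620 → 98796533/2528620
APPEND 11: p_6 = 11·98796533 + 9804441 = 1096566304, q_6 = 11·2528620 + 250937 = 28065757 → 1096566304/28065757
APPEND 34: p_7 = 34·1096566304 + 98796533 = 37382050869, q_7 = 34·28065757 + 2528620 = 956764358 → 37382050869/956764358
APPEND 28: p_8 = 28·37382050869 + 1096566304 = 1047793990636, q_8 = 28·956764358 + 28065757 = 26817467781 → 1047793990636/26817467781
APPEND 14: p_9 = 14·1047793990636 + 37382050869 = 14706497919773, q_9 = 14·26817467781 + 956764358 = 376401313292 → 14706497919773/376401313292
APPEND 49: p_10 = 49·14706497919773 + 1047793990636 = 721666192059513, q_10 = 49·376401313292 + 26817467781 = 18470481819089 → 721666192059513/18470481819089
APPEND 1: p_11 = 1·721666192059513 + 14706497919773 = 736372689979286, q_11 = 1·18470481819089 + 376401313292 = 18846883132381 → 736372689979286/18846883132381
APPEND 45: p_12 = 45·736372689979286 + 721666192059513 = 33858437241127383, q_12 = 45·18846883132381 + 18470481819089 = 866580222776234 → 33858437241127383/866580222776234
APPEND 7: p_13 = 7·33858437241127383 + 736372689979286 = 237745433377870967, q_13 = 7·866580222776234 + 18846883132381 = 6084908442566019 → 237745433377870967/6084908442566019
APPEND 37: p_14 = 37·237745433377870967 + 33858437241127383 = 8830439472222353162, q_14 = 37·6084908442566019 + 866580222776234 = 226008192597718937 → 8830439472222353162/226008192597718937
APPEND 34: p_15 = 34·8830439472222353162 + 237745433377870967 = 300472687488937878475, q_15 = 34·226008192597718937 + 6084908442566019 = 7690363456765009877 → 300472687488937878475/7690363456765009877
APPEND 47: p_16 = 47·300472687488937878475 + 8830439472222353162 = 14131046751452302641487, q_16 = 47·7690363456765009877 + 226008192597718937 = 361673090660553183156 → 14131046751452302641487/361673090660553183156
APPEND 37: p_17 = 37·14131046751452302641487 + 300472687488937878475 = 523149202491224135613494, q_17 = 37·361673090660553183156 + 7690363456765009877 = 13389594717897232786649 → 523149202491224135613494/13389594717897232786649

39/1
547/14
26842/687
98796533/2528620
1096566304/28065757
37382050869/956764358
1047793990636/26817467781
721666192059513/18470481819089
736372689979286/18846883132381
237745433377870967/6084908442566019
300472687488937878475/7690363456765009877
14131046751452302641487/361673090660553183156
523149202491224135613494/13389594717897232786649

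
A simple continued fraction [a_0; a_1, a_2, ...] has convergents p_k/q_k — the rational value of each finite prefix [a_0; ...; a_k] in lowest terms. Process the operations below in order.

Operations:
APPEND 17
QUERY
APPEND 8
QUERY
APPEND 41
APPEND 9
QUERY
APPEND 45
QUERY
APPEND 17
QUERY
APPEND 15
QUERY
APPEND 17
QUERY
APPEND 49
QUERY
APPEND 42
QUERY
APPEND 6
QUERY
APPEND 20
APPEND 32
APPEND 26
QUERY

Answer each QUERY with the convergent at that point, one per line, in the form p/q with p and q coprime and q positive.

APPEND 17: p_0 = 17·1 + 0 = 17, q_0 = 17·0 + 1 = 1 → 17/1
APPEND 8: p_1 = 8·17 + 1 = 137, q_1 = 8·1 + 0 = 8 → 137/8
APPEND 41: p_2 = 41·137 + 17 = 5634, q_2 = 41·8 + 1 = 329 → 5634/329
APPEND 9: p_3 = 9·5634 + 137 = 50843, q_3 = 9·329 + 8 = 2969 → 50843/2969
APPEND 45: p_4 = 45·50843 + 5634 = 2293569, q_4 = 45·2969 + 329 = 133934 → 2293569/133934
APPEND 17: p_5 = 17·2293569 + 50843 = 39041516, q_5 = 17·133934 + 2969 = 2279847 → 39041516/2279847
APPEND 15: p_6 = 15·39041516 + 2293569 = 587916309, q_6 = 15·2279847 + 133934 = 34331639 → 587916309/34331639
APPEND 17: p_7 = 17·587916309 + 39041516 = 10033618769, q_7 = 17·34331639 + 2279847 = 585917710 → 10033618769/585917710
APPEND 49: p_8 = 49·10033618769 + 587916309 = 492235235990, q_8 = 49·585917710 + 34331639 = 28744299429 → 492235235990/28744299429
APPEND 42: p_9 = 42·492235235990 + 10033618769 = 20683913530349, q_9 = 42·28744299429 + 585917710 = 1207846493728 → 20683913530349/1207846493728
APPEND 6: p_10 = 6·20683913530349 + 492235235990 = 124595716418084, q_10 = 6·1207846493728 + 28744299429 = 7275823261797 → 124595716418084/7275823261797
APPEND 20: p_11 = 20·124595716418084 + 20683913530349 = 2512598241892029, q_11 = 20·7275823261797 + 1207846493728 = 146724311729668 → 2512598241892029/146724311729668
APPEND 32: p_12 = 32·2512598241892029 + 124595716418084 = 80527739456963012, q_12 = 32·146724311729668 + 7275823261797 = 4702453798611173 → 80527739456963012/4702453798611173
APPEND 26: p_13 = 26·80527739456963012 + 2512598241892029 = 2096233824122930341, q_13 = 26·4702453798611173 + 146724311729668 = 122410523075620166 → 2096233824122930341/122410523075620166

17/1
137/8
50843/2969
2293569/133934
39041516/2279847
587916309/34331639
10033618769/585917710
492235235990/28744299429
20683913530349/1207846493728
124595716418084/7275823261797
2096233824122930341/122410523075620166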